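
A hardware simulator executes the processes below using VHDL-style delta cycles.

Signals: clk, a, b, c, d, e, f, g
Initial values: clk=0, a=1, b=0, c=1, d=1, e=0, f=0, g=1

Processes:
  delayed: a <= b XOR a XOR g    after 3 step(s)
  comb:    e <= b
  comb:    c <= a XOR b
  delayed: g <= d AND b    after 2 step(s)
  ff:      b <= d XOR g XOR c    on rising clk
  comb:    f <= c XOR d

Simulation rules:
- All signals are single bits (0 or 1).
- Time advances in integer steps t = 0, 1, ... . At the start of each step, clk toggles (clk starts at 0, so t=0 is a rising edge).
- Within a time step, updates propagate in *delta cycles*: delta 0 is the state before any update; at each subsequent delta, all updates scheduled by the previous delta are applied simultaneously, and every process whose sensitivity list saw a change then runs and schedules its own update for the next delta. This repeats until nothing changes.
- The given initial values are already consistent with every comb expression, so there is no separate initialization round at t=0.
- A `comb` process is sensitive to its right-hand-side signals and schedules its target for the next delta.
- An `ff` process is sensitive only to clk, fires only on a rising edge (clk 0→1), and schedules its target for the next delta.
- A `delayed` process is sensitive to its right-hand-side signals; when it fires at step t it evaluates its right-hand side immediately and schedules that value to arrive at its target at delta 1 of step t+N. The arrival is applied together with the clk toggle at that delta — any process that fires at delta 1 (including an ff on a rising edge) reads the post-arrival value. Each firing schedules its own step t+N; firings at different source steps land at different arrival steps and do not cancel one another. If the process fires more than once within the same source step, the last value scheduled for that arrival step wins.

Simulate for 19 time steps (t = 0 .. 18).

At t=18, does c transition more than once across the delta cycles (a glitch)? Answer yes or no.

no

t0.Δ0 c=1 clk=0 a=1 e=0 d=1 g=1 b=0 f=0
t0.Δ1 c=1 clk=1 a=1 e=0 d=1 g=1 b=0 f=0
t0.Δ2 c=1 clk=1 a=1 e=0 d=1 g=1 b=1 f=0
t0.Δ3 c=0 clk=1 a=1 e=1 d=1 g=1 b=1 f=0
t0.Δ4 c=0 clk=1 a=1 e=1 d=1 g=1 b=1 f=1
t1.Δ0 c=0 clk=1 a=1 e=1 d=1 g=1 b=1 f=1
t1.Δ1 c=0 clk=0 a=1 e=1 d=1 g=1 b=1 f=1
t2.Δ0 c=0 clk=0 a=1 e=1 d=1 g=1 b=1 f=1
t2.Δ1 c=0 clk=1 a=1 e=1 d=1 g=1 b=1 f=1
t2.Δ2 c=0 clk=1 a=1 e=1 d=1 g=1 b=0 f=1
t2.Δ3 c=1 clk=1 a=1 e=0 d=1 g=1 b=0 f=1
t2.Δ4 c=1 clk=1 a=1 e=0 d=1 g=1 b=0 f=0
t3.Δ0 c=1 clk=1 a=1 e=0 d=1 g=1 b=0 f=0
t3.Δ1 c=1 clk=0 a=1 e=0 d=1 g=1 b=0 f=0
t4.Δ0 c=1 clk=0 a=1 e=0 d=1 g=1 b=0 f=0
t4.Δ1 c=1 clk=1 a=1 e=0 d=1 g=0 b=0 f=0
t5.Δ0 c=1 clk=1 a=1 e=0 d=1 g=0 b=0 f=0
t5.Δ1 c=1 clk=0 a=0 e=0 d=1 g=0 b=0 f=0
t5.Δ2 c=0 clk=0 a=0 e=0 d=1 g=0 b=0 f=0
t5.Δ3 c=0 clk=0 a=0 e=0 d=1 g=0 b=0 f=1
t6.Δ0 c=0 clk=0 a=0 e=0 d=1 g=0 b=0 f=1
t6.Δ1 c=0 clk=1 a=0 e=0 d=1 g=0 b=0 f=1
t6.Δ2 c=0 clk=1 a=0 e=0 d=1 g=0 b=1 f=1
t6.Δ3 c=1 clk=1 a=0 e=1 d=1 g=0 b=1 f=1
t6.Δ4 c=1 clk=1 a=0 e=1 d=1 g=0 b=1 f=0
t7.Δ0 c=1 clk=1 a=0 e=1 d=1 g=0 b=1 f=0
t7.Δ1 c=1 clk=0 a=1 e=1 d=1 g=0 b=1 f=0
t7.Δ2 c=0 clk=0 a=1 e=1 d=1 g=0 b=1 f=0
t7.Δ3 c=0 clk=0 a=1 e=1 d=1 g=0 b=1 f=1
t8.Δ0 c=0 clk=0 a=1 e=1 d=1 g=0 b=1 f=1
t8.Δ1 c=0 clk=1 a=0 e=1 d=1 g=1 b=1 f=1
t8.Δ2 c=1 clk=1 a=0 e=1 d=1 g=1 b=0 f=1
t8.Δ3 c=0 clk=1 a=0 e=0 d=1 g=1 b=0 f=0
t8.Δ4 c=0 clk=1 a=0 e=0 d=1 g=1 b=0 f=1
t9.Δ0 c=0 clk=1 a=0 e=0 d=1 g=1 b=0 f=1
t9.Δ1 c=0 clk=0 a=1 e=0 d=1 g=1 b=0 f=1
t9.Δ2 c=1 clk=0 a=1 e=0 d=1 g=1 b=0 f=1
t9.Δ3 c=1 clk=0 a=1 e=0 d=1 g=1 b=0 f=0
t10.Δ0 c=1 clk=0 a=1 e=0 d=1 g=1 b=0 f=0
t10.Δ1 c=1 clk=1 a=0 e=0 d=1 g=0 b=0 f=0
t10.Δ2 c=0 clk=1 a=0 e=0 d=1 g=0 b=0 f=0
t10.Δ3 c=0 clk=1 a=0 e=0 d=1 g=0 b=0 f=1
t11.Δ0 c=0 clk=1 a=0 e=0 d=1 g=0 b=0 f=1
t11.Δ1 c=0 clk=0 a=1 e=0 d=1 g=0 b=0 f=1
t11.Δ2 c=1 clk=0 a=1 e=0 d=1 g=0 b=0 f=1
t11.Δ3 c=1 clk=0 a=1 e=0 d=1 g=0 b=0 f=0
t12.Δ0 c=1 clk=0 a=1 e=0 d=1 g=0 b=0 f=0
t12.Δ1 c=1 clk=1 a=0 e=0 d=1 g=0 b=0 f=0
t12.Δ2 c=0 clk=1 a=0 e=0 d=1 g=0 b=0 f=0
t12.Δ3 c=0 clk=1 a=0 e=0 d=1 g=0 b=0 f=1
t13.Δ0 c=0 clk=1 a=0 e=0 d=1 g=0 b=0 f=1
t13.Δ1 c=0 clk=0 a=0 e=0 d=1 g=0 b=0 f=1
t14.Δ0 c=0 clk=0 a=0 e=0 d=1 g=0 b=0 f=1
t14.Δ1 c=0 clk=1 a=1 e=0 d=1 g=0 b=0 f=1
t14.Δ2 c=1 clk=1 a=1 e=0 d=1 g=0 b=1 f=1
t14.Δ3 c=0 clk=1 a=1 e=1 d=1 g=0 b=1 f=0
t14.Δ4 c=0 clk=1 a=1 e=1 d=1 g=0 b=1 f=1
t15.Δ0 c=0 clk=1 a=1 e=1 d=1 g=0 b=1 f=1
t15.Δ1 c=0 clk=0 a=0 e=1 d=1 g=0 b=1 f=1
t15.Δ2 c=1 clk=0 a=0 e=1 d=1 g=0 b=1 f=1
t15.Δ3 c=1 clk=0 a=0 e=1 d=1 g=0 b=1 f=0
t16.Δ0 c=1 clk=0 a=0 e=1 d=1 g=0 b=1 f=0
t16.Δ1 c=1 clk=1 a=0 e=1 d=1 g=1 b=1 f=0
t17.Δ0 c=1 clk=1 a=0 e=1 d=1 g=1 b=1 f=0
t17.Δ1 c=1 clk=0 a=0 e=1 d=1 g=1 b=1 f=0
t18.Δ0 c=1 clk=0 a=0 e=1 d=1 g=1 b=1 f=0
t18.Δ1 c=1 clk=1 a=1 e=1 d=1 g=1 b=1 f=0
t18.Δ2 c=0 clk=1 a=1 e=1 d=1 g=1 b=1 f=0
t18.Δ3 c=0 clk=1 a=1 e=1 d=1 g=1 b=1 f=1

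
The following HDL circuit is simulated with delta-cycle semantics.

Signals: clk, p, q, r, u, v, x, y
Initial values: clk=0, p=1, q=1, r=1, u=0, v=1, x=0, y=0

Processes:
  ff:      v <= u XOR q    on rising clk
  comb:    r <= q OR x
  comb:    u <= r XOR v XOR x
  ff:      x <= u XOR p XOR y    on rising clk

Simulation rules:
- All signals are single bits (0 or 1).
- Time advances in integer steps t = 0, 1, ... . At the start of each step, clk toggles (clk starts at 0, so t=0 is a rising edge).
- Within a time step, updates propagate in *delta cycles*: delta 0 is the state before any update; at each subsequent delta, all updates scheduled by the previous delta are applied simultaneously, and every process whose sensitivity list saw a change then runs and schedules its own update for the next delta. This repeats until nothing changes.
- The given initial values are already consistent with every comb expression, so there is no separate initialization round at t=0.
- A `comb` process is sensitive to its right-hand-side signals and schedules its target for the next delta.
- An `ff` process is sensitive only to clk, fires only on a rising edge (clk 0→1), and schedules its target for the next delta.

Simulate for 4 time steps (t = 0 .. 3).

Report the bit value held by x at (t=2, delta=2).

t0.Δ0 u=0 x=0 q=1 clk=0 v=1 r=1 p=1 y=0
t0.Δ1 u=0 x=0 q=1 clk=1 v=1 r=1 p=1 y=0
t0.Δ2 u=0 x=1 q=1 clk=1 v=1 r=1 p=1 y=0
t0.Δ3 u=1 x=1 q=1 clk=1 v=1 r=1 p=1 y=0
t1.Δ0 u=1 x=1 q=1 clk=1 v=1 r=1 p=1 y=0
t1.Δ1 u=1 x=1 q=1 clk=0 v=1 r=1 p=1 y=0
t2.Δ0 u=1 x=1 q=1 clk=0 v=1 r=1 p=1 y=0
t2.Δ1 u=1 x=1 q=1 clk=1 v=1 r=1 p=1 y=0
t2.Δ2 u=1 x=0 q=1 clk=1 v=0 r=1 p=1 y=0
t3.Δ0 u=1 x=0 q=1 clk=1 v=0 r=1 p=1 y=0
t3.Δ1 u=1 x=0 q=1 clk=0 v=0 r=1 p=1 y=0

0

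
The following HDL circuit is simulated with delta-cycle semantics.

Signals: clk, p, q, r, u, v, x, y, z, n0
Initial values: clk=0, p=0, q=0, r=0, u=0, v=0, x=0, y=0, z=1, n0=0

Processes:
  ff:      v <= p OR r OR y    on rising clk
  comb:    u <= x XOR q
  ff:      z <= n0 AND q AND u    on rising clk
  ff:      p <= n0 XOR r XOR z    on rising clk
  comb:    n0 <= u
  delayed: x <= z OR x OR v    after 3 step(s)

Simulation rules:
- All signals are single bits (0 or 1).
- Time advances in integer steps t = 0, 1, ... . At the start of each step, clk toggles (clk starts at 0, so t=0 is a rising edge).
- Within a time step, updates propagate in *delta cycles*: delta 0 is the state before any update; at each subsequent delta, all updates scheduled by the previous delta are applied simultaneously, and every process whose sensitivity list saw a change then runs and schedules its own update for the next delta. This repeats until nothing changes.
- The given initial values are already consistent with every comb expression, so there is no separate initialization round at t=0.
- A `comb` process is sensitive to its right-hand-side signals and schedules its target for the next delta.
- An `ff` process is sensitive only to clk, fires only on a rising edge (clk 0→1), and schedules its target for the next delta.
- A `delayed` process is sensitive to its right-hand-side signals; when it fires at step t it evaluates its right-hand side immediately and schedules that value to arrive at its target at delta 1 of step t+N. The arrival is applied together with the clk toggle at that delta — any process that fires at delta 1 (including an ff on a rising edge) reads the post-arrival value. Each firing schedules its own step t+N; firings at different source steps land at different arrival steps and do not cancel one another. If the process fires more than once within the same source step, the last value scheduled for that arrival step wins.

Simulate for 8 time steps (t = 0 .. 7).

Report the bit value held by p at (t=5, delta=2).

0

t=0 Δ0: p=0 y=0 clk=0 q=0 n0=0 x=0 r=0 z=1 u=0 v=0
  Δ1: clk:0→1
  Δ2: p:0→1, z:1→0
  (2Δ to stable)
t=1 Δ0: p=1 y=0 clk=1 q=0 n0=0 x=0 r=0 z=0 u=0 v=0
  Δ1: clk:1→0
  (1Δ to stable)
t=2 Δ0: p=1 y=0 clk=0 q=0 n0=0 x=0 r=0 z=0 u=0 v=0
  Δ1: clk:0→1
  Δ2: p:1→0, v:0→1
  (2Δ to stable)
t=3 Δ0: p=0 y=0 clk=1 q=0 n0=0 x=0 r=0 z=0 u=0 v=1
  Δ1: clk:1→0
  (1Δ to stable)
t=4 Δ0: p=0 y=0 clk=0 q=0 n0=0 x=0 r=0 z=0 u=0 v=1
  Δ1: clk:0→1
  Δ2: v:1→0
  (2Δ to stable)
t=5 Δ0: p=0 y=0 clk=1 q=0 n0=0 x=0 r=0 z=0 u=0 v=0
  Δ1: clk:1→0, x:0→1
  Δ2: u:0→1
  Δ3: n0:0→1
  (3Δ to stable)
t=6 Δ0: p=0 y=0 clk=0 q=0 n0=1 x=1 r=0 z=0 u=1 v=0
  Δ1: clk:0→1
  Δ2: p:0→1
  (2Δ to stable)
t=7 Δ0: p=1 y=0 clk=1 q=0 n0=1 x=1 r=0 z=0 u=1 v=0
  Δ1: clk:1→0, x:1→0
  Δ2: u:1→0
  Δ3: n0:1→0
  (3Δ to stable)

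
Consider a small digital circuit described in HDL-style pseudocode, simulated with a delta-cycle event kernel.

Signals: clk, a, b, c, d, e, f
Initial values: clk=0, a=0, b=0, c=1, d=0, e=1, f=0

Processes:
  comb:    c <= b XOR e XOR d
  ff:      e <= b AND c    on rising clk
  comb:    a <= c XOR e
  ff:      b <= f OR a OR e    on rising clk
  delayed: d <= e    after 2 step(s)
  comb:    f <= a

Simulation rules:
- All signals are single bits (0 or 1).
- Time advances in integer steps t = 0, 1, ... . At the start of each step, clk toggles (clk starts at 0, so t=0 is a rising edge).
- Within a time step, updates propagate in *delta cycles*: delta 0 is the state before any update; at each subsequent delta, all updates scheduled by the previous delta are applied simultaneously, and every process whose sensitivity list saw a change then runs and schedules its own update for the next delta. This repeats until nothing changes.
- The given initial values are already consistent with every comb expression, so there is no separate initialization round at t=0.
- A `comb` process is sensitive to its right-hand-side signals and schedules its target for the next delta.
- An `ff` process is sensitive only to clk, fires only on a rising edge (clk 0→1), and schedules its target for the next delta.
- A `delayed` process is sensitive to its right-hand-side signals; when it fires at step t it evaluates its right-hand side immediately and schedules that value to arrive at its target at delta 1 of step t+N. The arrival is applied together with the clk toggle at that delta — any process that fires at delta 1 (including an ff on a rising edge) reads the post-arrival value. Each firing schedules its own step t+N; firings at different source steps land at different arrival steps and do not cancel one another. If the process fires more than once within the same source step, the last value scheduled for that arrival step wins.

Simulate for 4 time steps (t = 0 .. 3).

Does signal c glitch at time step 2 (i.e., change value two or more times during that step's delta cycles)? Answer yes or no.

t0.Δ0 clk=0 f=0 a=0 c=1 d=0 e=1 b=0
t0.Δ1 clk=1 f=0 a=0 c=1 d=0 e=1 b=0
t0.Δ2 clk=1 f=0 a=0 c=1 d=0 e=0 b=1
t0.Δ3 clk=1 f=0 a=1 c=1 d=0 e=0 b=1
t0.Δ4 clk=1 f=1 a=1 c=1 d=0 e=0 b=1
t1.Δ0 clk=1 f=1 a=1 c=1 d=0 e=0 b=1
t1.Δ1 clk=0 f=1 a=1 c=1 d=0 e=0 b=1
t2.Δ0 clk=0 f=1 a=1 c=1 d=0 e=0 b=1
t2.Δ1 clk=1 f=1 a=1 c=1 d=0 e=0 b=1
t2.Δ2 clk=1 f=1 a=1 c=1 d=0 e=1 b=1
t2.Δ3 clk=1 f=1 a=0 c=0 d=0 e=1 b=1
t2.Δ4 clk=1 f=0 a=1 c=0 d=0 e=1 b=1
t2.Δ5 clk=1 f=1 a=1 c=0 d=0 e=1 b=1
t3.Δ0 clk=1 f=1 a=1 c=0 d=0 e=1 b=1
t3.Δ1 clk=0 f=1 a=1 c=0 d=0 e=1 b=1

no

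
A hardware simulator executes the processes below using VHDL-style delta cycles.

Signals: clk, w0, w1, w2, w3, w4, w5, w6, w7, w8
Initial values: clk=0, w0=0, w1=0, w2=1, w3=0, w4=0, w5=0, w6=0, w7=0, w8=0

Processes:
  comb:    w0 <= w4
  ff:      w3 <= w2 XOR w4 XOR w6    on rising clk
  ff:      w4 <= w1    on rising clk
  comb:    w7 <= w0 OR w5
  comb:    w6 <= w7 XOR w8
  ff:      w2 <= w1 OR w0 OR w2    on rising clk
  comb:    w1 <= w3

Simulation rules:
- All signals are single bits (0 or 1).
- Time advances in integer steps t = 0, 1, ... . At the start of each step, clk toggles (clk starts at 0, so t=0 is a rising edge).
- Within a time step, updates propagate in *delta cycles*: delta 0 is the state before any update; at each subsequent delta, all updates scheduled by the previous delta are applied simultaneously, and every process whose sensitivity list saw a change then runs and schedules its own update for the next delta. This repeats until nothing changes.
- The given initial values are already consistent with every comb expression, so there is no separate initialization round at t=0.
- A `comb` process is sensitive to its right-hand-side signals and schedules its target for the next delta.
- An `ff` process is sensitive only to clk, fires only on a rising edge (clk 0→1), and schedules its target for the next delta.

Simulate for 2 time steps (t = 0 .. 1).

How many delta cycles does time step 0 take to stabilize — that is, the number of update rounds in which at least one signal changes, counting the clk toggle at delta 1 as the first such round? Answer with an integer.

t=0 Δ0: w3=0 w1=0 w5=0 w2=1 clk=0 w0=0 w8=0 w4=0 w7=0 w6=0
  Δ1: clk:0→1
  Δ2: w3:0→1
  Δ3: w1:0→1
  (3Δ to stable)
t=1 Δ0: w3=1 w1=1 w5=0 w2=1 clk=1 w0=0 w8=0 w4=0 w7=0 w6=0
  Δ1: clk:1→0
  (1Δ to stable)

3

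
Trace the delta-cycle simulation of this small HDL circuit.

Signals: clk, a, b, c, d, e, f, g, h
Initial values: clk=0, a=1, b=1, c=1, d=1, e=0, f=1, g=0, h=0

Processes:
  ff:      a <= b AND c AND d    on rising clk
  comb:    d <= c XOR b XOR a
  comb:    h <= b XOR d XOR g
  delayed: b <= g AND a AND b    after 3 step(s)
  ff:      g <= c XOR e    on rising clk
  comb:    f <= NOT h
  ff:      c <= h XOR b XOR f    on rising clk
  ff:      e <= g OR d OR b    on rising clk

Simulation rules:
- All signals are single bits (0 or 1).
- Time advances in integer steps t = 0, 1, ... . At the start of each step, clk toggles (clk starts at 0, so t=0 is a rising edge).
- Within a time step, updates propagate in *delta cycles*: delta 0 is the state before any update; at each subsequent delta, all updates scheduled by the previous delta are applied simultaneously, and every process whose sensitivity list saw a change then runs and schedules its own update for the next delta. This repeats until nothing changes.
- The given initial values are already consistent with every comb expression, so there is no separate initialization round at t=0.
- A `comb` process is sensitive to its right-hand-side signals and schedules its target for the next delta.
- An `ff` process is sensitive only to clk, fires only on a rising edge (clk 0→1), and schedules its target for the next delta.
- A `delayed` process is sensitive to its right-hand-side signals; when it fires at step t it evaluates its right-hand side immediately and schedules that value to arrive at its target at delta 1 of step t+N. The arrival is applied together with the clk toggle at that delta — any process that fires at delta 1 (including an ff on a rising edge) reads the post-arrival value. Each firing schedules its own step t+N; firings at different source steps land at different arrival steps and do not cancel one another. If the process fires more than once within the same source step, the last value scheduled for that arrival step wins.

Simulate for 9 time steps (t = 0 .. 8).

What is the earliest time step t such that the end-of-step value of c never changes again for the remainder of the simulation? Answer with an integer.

6

t=0 Δ0: clk=0 g=0 f=1 e=0 b=1 d=1 h=0 a=1 c=1
  Δ1: clk:0→1
  Δ2: g:0→1, e:0→1, c:1→0
  Δ3: d:1→0, h:0→1
  Δ4: f:1→0, h:1→0
  Δ5: f:0→1
  (5Δ to stable)
t=1 Δ0: clk=1 g=1 f=1 e=1 b=1 d=0 h=0 a=1 c=0
  Δ1: clk:1→0
  (1Δ to stable)
t=2 Δ0: clk=0 g=1 f=1 e=1 b=1 d=0 h=0 a=1 c=0
  Δ1: clk:0→1
  Δ2: a:1→0
  Δ3: d:0→1
  Δ4: h:0→1
  Δ5: f:1→0
  (5Δ to stable)
t=3 Δ0: clk=1 g=1 f=0 e=1 b=1 d=1 h=1 a=0 c=0
  Δ1: clk:1→0
  (1Δ to stable)
t=4 Δ0: clk=0 g=1 f=0 e=1 b=1 d=1 h=1 a=0 c=0
  Δ1: clk:0→1
  (1Δ to stable)
t=5 Δ0: clk=1 g=1 f=0 e=1 b=1 d=1 h=1 a=0 c=0
  Δ1: clk:1→0, b:1→0
  Δ2: d:1→0, h:1→0
  Δ3: f:0→1, h:0→1
  Δ4: f:1→0
  (4Δ to stable)
t=6 Δ0: clk=0 g=1 f=0 e=1 b=0 d=0 h=1 a=0 c=0
  Δ1: clk:0→1
  Δ2: c:0→1
  Δ3: d:0→1
  Δ4: h:1→0
  Δ5: f:0→1
  (5Δ to stable)
t=7 Δ0: clk=1 g=1 f=1 e=1 b=0 d=1 h=0 a=0 c=1
  Δ1: clk:1→0
  (1Δ to stable)
t=8 Δ0: clk=0 g=1 f=1 e=1 b=0 d=1 h=0 a=0 c=1
  Δ1: clk:0→1
  Δ2: g:1→0
  Δ3: h:0→1
  Δ4: f:1→0
  (4Δ to stable)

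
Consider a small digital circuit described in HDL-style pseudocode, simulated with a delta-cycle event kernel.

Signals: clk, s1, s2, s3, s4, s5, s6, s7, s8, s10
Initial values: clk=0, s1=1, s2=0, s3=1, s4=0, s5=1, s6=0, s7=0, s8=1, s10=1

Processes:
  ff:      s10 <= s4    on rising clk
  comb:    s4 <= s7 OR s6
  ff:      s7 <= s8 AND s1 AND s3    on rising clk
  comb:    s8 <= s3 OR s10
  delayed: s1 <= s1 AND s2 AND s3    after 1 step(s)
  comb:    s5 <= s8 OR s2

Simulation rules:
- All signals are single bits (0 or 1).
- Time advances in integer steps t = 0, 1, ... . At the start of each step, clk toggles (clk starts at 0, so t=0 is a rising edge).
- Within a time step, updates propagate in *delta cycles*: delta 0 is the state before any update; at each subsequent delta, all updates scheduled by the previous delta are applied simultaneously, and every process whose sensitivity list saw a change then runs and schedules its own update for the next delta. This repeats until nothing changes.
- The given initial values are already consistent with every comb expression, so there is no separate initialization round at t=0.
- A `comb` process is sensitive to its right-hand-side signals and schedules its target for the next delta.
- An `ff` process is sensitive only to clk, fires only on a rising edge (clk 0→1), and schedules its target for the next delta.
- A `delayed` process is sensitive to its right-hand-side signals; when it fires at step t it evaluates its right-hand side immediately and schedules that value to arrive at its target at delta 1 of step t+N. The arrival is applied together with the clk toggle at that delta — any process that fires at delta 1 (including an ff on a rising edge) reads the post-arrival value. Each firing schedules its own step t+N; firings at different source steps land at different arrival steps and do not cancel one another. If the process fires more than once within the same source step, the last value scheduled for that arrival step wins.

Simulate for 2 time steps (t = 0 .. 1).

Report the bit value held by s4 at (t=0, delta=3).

1

t0.Δ0 s10=1 s1=1 s7=0 s5=1 s8=1 s2=0 s6=0 s3=1 clk=0 s4=0
t0.Δ1 s10=1 s1=1 s7=0 s5=1 s8=1 s2=0 s6=0 s3=1 clk=1 s4=0
t0.Δ2 s10=0 s1=1 s7=1 s5=1 s8=1 s2=0 s6=0 s3=1 clk=1 s4=0
t0.Δ3 s10=0 s1=1 s7=1 s5=1 s8=1 s2=0 s6=0 s3=1 clk=1 s4=1
t1.Δ0 s10=0 s1=1 s7=1 s5=1 s8=1 s2=0 s6=0 s3=1 clk=1 s4=1
t1.Δ1 s10=0 s1=1 s7=1 s5=1 s8=1 s2=0 s6=0 s3=1 clk=0 s4=1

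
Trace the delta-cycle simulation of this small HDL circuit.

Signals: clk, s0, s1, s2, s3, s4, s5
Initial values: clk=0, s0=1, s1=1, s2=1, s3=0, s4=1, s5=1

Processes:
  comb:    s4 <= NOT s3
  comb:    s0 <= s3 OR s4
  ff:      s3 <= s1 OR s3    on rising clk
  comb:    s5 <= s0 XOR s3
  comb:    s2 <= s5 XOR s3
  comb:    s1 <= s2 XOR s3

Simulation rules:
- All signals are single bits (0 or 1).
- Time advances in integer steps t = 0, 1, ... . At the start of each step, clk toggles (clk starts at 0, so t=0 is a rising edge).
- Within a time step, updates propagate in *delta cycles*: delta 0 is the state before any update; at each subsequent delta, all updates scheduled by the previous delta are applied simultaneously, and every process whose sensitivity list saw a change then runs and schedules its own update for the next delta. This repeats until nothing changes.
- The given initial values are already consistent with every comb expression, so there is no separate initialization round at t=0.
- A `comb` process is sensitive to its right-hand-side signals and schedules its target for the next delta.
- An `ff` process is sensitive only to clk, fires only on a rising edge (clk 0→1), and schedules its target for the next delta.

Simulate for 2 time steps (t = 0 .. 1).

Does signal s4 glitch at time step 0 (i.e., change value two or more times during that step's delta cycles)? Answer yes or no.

no

t=0 Δ0: s0=1 s5=1 s2=1 s4=1 s1=1 s3=0 clk=0
  Δ1: clk:0→1
  Δ2: s3:0→1
  Δ3: s5:1→0, s2:1→0, s4:1→0, s1:1→0
  Δ4: s2:0→1, s1:0→1
  Δ5: s1:1→0
  (5Δ to stable)
t=1 Δ0: s0=1 s5=0 s2=1 s4=0 s1=0 s3=1 clk=1
  Δ1: clk:1→0
  (1Δ to stable)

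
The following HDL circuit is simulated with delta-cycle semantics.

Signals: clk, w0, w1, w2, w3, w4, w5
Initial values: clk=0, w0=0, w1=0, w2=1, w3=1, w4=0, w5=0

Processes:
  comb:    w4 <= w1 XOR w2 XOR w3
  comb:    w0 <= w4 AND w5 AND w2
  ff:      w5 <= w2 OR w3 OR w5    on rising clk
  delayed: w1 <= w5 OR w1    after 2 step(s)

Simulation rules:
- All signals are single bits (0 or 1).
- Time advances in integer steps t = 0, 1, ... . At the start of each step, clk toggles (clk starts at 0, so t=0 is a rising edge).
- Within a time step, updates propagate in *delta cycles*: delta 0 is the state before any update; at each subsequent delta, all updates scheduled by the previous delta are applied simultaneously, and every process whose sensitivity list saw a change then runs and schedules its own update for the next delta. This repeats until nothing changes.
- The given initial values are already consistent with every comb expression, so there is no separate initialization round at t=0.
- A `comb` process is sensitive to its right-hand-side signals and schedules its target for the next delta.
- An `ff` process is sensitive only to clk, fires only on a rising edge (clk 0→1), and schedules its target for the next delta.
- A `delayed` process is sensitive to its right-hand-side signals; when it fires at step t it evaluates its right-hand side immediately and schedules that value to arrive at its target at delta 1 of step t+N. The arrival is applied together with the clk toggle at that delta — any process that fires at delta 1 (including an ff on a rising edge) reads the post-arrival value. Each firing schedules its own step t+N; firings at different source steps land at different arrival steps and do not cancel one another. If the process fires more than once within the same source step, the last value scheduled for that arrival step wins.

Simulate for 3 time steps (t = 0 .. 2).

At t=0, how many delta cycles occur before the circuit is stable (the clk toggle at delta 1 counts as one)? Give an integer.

[bits: w4,w1,w3,w0,w5,w2,clk]
t=0: Δ0=0010010 Δ1=0010011 Δ2=0010111 | 2Δ
t=1: Δ0=0010111 Δ1=0010110 | 1Δ
t=2: Δ0=0010110 Δ1=0110111 Δ2=1110111 Δ3=1111111 | 3Δ

2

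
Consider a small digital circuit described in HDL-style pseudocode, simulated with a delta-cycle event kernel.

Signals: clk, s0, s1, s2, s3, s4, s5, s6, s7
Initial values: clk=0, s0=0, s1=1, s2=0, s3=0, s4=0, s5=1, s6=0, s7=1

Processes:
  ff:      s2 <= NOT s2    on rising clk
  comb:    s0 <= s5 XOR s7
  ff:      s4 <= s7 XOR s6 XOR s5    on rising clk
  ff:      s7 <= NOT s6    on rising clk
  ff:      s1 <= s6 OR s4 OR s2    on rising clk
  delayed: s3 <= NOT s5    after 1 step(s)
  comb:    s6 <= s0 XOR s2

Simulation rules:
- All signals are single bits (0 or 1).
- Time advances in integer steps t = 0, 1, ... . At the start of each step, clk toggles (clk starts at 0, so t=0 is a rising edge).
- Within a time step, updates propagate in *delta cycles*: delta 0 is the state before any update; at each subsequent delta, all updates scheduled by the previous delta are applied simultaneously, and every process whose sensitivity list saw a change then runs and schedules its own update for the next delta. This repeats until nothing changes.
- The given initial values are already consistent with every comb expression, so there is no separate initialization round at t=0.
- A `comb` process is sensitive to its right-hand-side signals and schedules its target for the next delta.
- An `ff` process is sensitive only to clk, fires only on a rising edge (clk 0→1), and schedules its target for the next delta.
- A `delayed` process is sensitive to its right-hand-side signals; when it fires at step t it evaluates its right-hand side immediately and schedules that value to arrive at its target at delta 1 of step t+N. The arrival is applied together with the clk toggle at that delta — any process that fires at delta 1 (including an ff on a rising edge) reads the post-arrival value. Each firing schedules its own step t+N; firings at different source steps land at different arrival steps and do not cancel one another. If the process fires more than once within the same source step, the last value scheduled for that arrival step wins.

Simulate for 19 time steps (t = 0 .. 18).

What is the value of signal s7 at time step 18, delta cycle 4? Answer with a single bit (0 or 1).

0

t=0 Δ0: s1=1 s3=0 s5=1 s0=0 s2=0 s6=0 s4=0 s7=1 clk=0
  Δ1: clk:0→1
  Δ2: s1:1→0, s2:0→1
  Δ3: s6:0→1
  (3Δ to stable)
t=1 Δ0: s1=0 s3=0 s5=1 s0=0 s2=1 s6=1 s4=0 s7=1 clk=1
  Δ1: clk:1→0
  (1Δ to stable)
t=2 Δ0: s1=0 s3=0 s5=1 s0=0 s2=1 s6=1 s4=0 s7=1 clk=0
  Δ1: clk:0→1
  Δ2: s1:0→1, s2:1→0, s4:0→1, s7:1→0
  Δ3: s0:0→1, s6:1→0
  Δ4: s6:0→1
  (4Δ to stable)
t=3 Δ0: s1=1 s3=0 s5=1 s0=1 s2=0 s6=1 s4=1 s7=0 clk=1
  Δ1: clk:1→0
  (1Δ to stable)
t=4 Δ0: s1=1 s3=0 s5=1 s0=1 s2=0 s6=1 s4=1 s7=0 clk=0
  Δ1: clk:0→1
  Δ2: s2:0→1, s4:1→0
  Δ3: s6:1→0
  (3Δ to stable)
t=5 Δ0: s1=1 s3=0 s5=1 s0=1 s2=1 s6=0 s4=0 s7=0 clk=1
  Δ1: clk:1→0
  (1Δ to stable)
t=6 Δ0: s1=1 s3=0 s5=1 s0=1 s2=1 s6=0 s4=0 s7=0 clk=0
  Δ1: clk:0→1
  Δ2: s2:1→0, s4:0→1, s7:0→1
  Δ3: s0:1→0, s6:0→1
  Δ4: s6:1→0
  (4Δ to stable)
t=7 Δ0: s1=1 s3=0 s5=1 s0=0 s2=0 s6=0 s4=1 s7=1 clk=1
  Δ1: clk:1→0
  (1Δ to stable)
t=8 Δ0: s1=1 s3=0 s5=1 s0=0 s2=0 s6=0 s4=1 s7=1 clk=0
  Δ1: clk:0→1
  Δ2: s2:0→1, s4:1→0
  Δ3: s6:0→1
  (3Δ to stable)
t=9 Δ0: s1=1 s3=0 s5=1 s0=0 s2=1 s6=1 s4=0 s7=1 clk=1
  Δ1: clk:1→0
  (1Δ to stable)
t=10 Δ0: s1=1 s3=0 s5=1 s0=0 s2=1 s6=1 s4=0 s7=1 clk=0
  Δ1: clk:0→1
  Δ2: s2:1→0, s4:0→1, s7:1→0
  Δ3: s0:0→1, s6:1→0
  Δ4: s6:0→1
  (4Δ to stable)
t=11 Δ0: s1=1 s3=0 s5=1 s0=1 s2=0 s6=1 s4=1 s7=0 clk=1
  Δ1: clk:1→0
  (1Δ to stable)
t=12 Δ0: s1=1 s3=0 s5=1 s0=1 s2=0 s6=1 s4=1 s7=0 clk=0
  Δ1: clk:0→1
  Δ2: s2:0→1, s4:1→0
  Δ3: s6:1→0
  (3Δ to stable)
t=13 Δ0: s1=1 s3=0 s5=1 s0=1 s2=1 s6=0 s4=0 s7=0 clk=1
  Δ1: clk:1→0
  (1Δ to stable)
t=14 Δ0: s1=1 s3=0 s5=1 s0=1 s2=1 s6=0 s4=0 s7=0 clk=0
  Δ1: clk:0→1
  Δ2: s2:1→0, s4:0→1, s7:0→1
  Δ3: s0:1→0, s6:0→1
  Δ4: s6:1→0
  (4Δ to stable)
t=15 Δ0: s1=1 s3=0 s5=1 s0=0 s2=0 s6=0 s4=1 s7=1 clk=1
  Δ1: clk:1→0
  (1Δ to stable)
t=16 Δ0: s1=1 s3=0 s5=1 s0=0 s2=0 s6=0 s4=1 s7=1 clk=0
  Δ1: clk:0→1
  Δ2: s2:0→1, s4:1→0
  Δ3: s6:0→1
  (3Δ to stable)
t=17 Δ0: s1=1 s3=0 s5=1 s0=0 s2=1 s6=1 s4=0 s7=1 clk=1
  Δ1: clk:1→0
  (1Δ to stable)
t=18 Δ0: s1=1 s3=0 s5=1 s0=0 s2=1 s6=1 s4=0 s7=1 clk=0
  Δ1: clk:0→1
  Δ2: s2:1→0, s4:0→1, s7:1→0
  Δ3: s0:0→1, s6:1→0
  Δ4: s6:0→1
  (4Δ to stable)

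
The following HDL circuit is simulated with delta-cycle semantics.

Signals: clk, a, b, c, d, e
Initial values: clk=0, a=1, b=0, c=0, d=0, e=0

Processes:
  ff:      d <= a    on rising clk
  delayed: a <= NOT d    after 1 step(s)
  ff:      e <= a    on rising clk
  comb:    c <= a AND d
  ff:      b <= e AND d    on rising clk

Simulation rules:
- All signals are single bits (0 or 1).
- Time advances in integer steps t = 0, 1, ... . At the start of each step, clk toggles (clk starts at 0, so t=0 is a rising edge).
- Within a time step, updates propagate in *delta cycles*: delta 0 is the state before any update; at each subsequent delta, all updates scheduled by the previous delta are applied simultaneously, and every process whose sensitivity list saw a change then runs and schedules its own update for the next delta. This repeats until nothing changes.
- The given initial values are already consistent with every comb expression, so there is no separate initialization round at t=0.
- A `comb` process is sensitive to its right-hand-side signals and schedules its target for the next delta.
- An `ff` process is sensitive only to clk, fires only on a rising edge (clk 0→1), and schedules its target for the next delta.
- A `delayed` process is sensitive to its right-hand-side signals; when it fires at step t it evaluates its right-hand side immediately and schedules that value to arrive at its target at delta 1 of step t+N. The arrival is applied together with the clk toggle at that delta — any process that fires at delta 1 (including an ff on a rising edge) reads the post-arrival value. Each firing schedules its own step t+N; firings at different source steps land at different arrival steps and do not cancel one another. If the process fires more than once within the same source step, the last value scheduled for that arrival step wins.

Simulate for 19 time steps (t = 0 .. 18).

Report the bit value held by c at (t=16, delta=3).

[bits: e,a,clk,b,d,c]
t=0: Δ0=010000 Δ1=011000 Δ2=111010 Δ3=111011 | 3Δ
t=1: Δ0=111011 Δ1=100011 Δ2=100010 | 2Δ
t=2: Δ0=100010 Δ1=101010 Δ2=001100 | 2Δ
t=3: Δ0=001100 Δ1=010100 | 1Δ
t=4: Δ0=010100 Δ1=011100 Δ2=111010 Δ3=111011 | 3Δ
t=5: Δ0=111011 Δ1=100011 Δ2=100010 | 2Δ
t=6: Δ0=100010 Δ1=101010 Δ2=001100 | 2Δ
t=7: Δ0=001100 Δ1=010100 | 1Δ
t=8: Δ0=010100 Δ1=011100 Δ2=111010 Δ3=111011 | 3Δ
t=9: Δ0=111011 Δ1=100011 Δ2=100010 | 2Δ
t=10: Δ0=100010 Δ1=101010 Δ2=001100 | 2Δ
t=11: Δ0=001100 Δ1=010100 | 1Δ
t=12: Δ0=010100 Δ1=011100 Δ2=111010 Δ3=111011 | 3Δ
t=13: Δ0=111011 Δ1=100011 Δ2=100010 | 2Δ
t=14: Δ0=100010 Δ1=101010 Δ2=001100 | 2Δ
t=15: Δ0=001100 Δ1=010100 | 1Δ
t=16: Δ0=010100 Δ1=011100 Δ2=111010 Δ3=111011 | 3Δ
t=17: Δ0=111011 Δ1=100011 Δ2=100010 | 2Δ
t=18: Δ0=100010 Δ1=101010 Δ2=001100 | 2Δ

1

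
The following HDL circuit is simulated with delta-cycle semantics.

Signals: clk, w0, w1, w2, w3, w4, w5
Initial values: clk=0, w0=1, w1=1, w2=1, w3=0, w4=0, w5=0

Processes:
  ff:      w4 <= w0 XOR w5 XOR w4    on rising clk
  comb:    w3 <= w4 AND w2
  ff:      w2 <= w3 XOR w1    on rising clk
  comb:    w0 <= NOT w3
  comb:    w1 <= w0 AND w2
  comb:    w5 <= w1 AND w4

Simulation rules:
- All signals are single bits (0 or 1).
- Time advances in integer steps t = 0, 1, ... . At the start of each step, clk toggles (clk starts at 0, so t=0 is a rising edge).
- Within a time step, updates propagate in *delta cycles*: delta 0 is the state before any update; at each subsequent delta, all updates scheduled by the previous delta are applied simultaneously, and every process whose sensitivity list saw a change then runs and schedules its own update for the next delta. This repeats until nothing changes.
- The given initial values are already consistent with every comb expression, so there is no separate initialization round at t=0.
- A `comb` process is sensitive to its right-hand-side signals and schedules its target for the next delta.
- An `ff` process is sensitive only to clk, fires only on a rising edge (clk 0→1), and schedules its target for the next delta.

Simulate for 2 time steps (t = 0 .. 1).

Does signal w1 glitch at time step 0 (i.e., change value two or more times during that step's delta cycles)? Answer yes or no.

t0.Δ0 w3=0 w4=0 clk=0 w1=1 w5=0 w2=1 w0=1
t0.Δ1 w3=0 w4=0 clk=1 w1=1 w5=0 w2=1 w0=1
t0.Δ2 w3=0 w4=1 clk=1 w1=1 w5=0 w2=1 w0=1
t0.Δ3 w3=1 w4=1 clk=1 w1=1 w5=1 w2=1 w0=1
t0.Δ4 w3=1 w4=1 clk=1 w1=1 w5=1 w2=1 w0=0
t0.Δ5 w3=1 w4=1 clk=1 w1=0 w5=1 w2=1 w0=0
t0.Δ6 w3=1 w4=1 clk=1 w1=0 w5=0 w2=1 w0=0
t1.Δ0 w3=1 w4=1 clk=1 w1=0 w5=0 w2=1 w0=0
t1.Δ1 w3=1 w4=1 clk=0 w1=0 w5=0 w2=1 w0=0

no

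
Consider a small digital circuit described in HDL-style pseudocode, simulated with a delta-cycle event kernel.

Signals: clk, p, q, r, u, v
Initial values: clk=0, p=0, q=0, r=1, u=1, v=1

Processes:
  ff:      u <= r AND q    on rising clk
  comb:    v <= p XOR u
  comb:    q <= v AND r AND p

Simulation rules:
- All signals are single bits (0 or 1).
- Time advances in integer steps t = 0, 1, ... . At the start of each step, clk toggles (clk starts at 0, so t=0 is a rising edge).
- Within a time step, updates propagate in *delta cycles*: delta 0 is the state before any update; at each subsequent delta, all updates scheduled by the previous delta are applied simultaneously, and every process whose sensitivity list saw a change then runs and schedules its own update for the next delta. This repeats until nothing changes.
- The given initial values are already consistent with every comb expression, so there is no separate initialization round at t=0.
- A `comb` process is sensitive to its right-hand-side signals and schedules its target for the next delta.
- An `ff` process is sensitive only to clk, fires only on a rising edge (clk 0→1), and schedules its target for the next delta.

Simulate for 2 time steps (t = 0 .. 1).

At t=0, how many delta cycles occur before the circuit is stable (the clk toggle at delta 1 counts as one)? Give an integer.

3

t0.Δ0 r=1 u=1 v=1 clk=0 p=0 q=0
t0.Δ1 r=1 u=1 v=1 clk=1 p=0 q=0
t0.Δ2 r=1 u=0 v=1 clk=1 p=0 q=0
t0.Δ3 r=1 u=0 v=0 clk=1 p=0 q=0
t1.Δ0 r=1 u=0 v=0 clk=1 p=0 q=0
t1.Δ1 r=1 u=0 v=0 clk=0 p=0 q=0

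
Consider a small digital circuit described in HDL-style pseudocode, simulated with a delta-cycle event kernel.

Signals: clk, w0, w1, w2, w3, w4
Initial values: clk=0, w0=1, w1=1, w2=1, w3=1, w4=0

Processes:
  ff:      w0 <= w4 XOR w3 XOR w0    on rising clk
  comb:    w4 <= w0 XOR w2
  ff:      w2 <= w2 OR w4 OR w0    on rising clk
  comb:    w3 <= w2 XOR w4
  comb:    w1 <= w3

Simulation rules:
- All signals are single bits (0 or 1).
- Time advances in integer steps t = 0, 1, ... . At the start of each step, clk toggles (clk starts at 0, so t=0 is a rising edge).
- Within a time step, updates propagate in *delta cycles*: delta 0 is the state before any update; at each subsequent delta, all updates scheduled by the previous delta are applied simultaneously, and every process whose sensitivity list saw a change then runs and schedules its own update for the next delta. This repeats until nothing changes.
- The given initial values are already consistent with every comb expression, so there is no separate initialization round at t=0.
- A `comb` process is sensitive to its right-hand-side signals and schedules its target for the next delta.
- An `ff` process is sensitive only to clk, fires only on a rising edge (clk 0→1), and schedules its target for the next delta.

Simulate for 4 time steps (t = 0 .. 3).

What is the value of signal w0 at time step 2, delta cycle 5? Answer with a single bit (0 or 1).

t0.Δ0 w4=0 clk=0 w1=1 w2=1 w0=1 w3=1
t0.Δ1 w4=0 clk=1 w1=1 w2=1 w0=1 w3=1
t0.Δ2 w4=0 clk=1 w1=1 w2=1 w0=0 w3=1
t0.Δ3 w4=1 clk=1 w1=1 w2=1 w0=0 w3=1
t0.Δ4 w4=1 clk=1 w1=1 w2=1 w0=0 w3=0
t0.Δ5 w4=1 clk=1 w1=0 w2=1 w0=0 w3=0
t1.Δ0 w4=1 clk=1 w1=0 w2=1 w0=0 w3=0
t1.Δ1 w4=1 clk=0 w1=0 w2=1 w0=0 w3=0
t2.Δ0 w4=1 clk=0 w1=0 w2=1 w0=0 w3=0
t2.Δ1 w4=1 clk=1 w1=0 w2=1 w0=0 w3=0
t2.Δ2 w4=1 clk=1 w1=0 w2=1 w0=1 w3=0
t2.Δ3 w4=0 clk=1 w1=0 w2=1 w0=1 w3=0
t2.Δ4 w4=0 clk=1 w1=0 w2=1 w0=1 w3=1
t2.Δ5 w4=0 clk=1 w1=1 w2=1 w0=1 w3=1
t3.Δ0 w4=0 clk=1 w1=1 w2=1 w0=1 w3=1
t3.Δ1 w4=0 clk=0 w1=1 w2=1 w0=1 w3=1

1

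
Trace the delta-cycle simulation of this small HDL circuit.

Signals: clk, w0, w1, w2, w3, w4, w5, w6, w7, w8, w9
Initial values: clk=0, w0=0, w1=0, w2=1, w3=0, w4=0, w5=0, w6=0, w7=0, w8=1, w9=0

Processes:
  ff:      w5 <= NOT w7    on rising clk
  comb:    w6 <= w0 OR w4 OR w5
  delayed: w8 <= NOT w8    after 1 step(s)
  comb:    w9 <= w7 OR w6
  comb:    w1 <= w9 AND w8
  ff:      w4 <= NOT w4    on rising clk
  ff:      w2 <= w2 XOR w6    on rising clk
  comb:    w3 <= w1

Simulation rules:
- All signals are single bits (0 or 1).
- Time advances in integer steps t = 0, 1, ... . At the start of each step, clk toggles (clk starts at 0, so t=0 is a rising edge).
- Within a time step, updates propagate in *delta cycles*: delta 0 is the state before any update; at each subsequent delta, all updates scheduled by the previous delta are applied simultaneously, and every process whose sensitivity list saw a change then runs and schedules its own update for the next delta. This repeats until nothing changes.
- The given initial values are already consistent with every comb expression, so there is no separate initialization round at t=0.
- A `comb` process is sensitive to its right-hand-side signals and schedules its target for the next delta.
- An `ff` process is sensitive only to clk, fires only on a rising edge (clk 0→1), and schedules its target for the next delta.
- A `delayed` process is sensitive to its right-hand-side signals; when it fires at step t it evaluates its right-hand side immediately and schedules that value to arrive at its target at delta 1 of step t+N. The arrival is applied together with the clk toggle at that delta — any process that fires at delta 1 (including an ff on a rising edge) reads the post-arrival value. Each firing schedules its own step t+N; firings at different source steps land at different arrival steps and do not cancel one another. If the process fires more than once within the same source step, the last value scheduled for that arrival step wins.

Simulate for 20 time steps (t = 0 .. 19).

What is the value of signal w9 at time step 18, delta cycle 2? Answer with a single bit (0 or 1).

t0.Δ0 w4=0 w9=0 w5=0 w1=0 clk=0 w2=1 w0=0 w7=0 w6=0 w8=1 w3=0
t0.Δ1 w4=0 w9=0 w5=0 w1=0 clk=1 w2=1 w0=0 w7=0 w6=0 w8=1 w3=0
t0.Δ2 w4=1 w9=0 w5=1 w1=0 clk=1 w2=1 w0=0 w7=0 w6=0 w8=1 w3=0
t0.Δ3 w4=1 w9=0 w5=1 w1=0 clk=1 w2=1 w0=0 w7=0 w6=1 w8=1 w3=0
t0.Δ4 w4=1 w9=1 w5=1 w1=0 clk=1 w2=1 w0=0 w7=0 w6=1 w8=1 w3=0
t0.Δ5 w4=1 w9=1 w5=1 w1=1 clk=1 w2=1 w0=0 w7=0 w6=1 w8=1 w3=0
t0.Δ6 w4=1 w9=1 w5=1 w1=1 clk=1 w2=1 w0=0 w7=0 w6=1 w8=1 w3=1
t1.Δ0 w4=1 w9=1 w5=1 w1=1 clk=1 w2=1 w0=0 w7=0 w6=1 w8=1 w3=1
t1.Δ1 w4=1 w9=1 w5=1 w1=1 clk=0 w2=1 w0=0 w7=0 w6=1 w8=1 w3=1
t2.Δ0 w4=1 w9=1 w5=1 w1=1 clk=0 w2=1 w0=0 w7=0 w6=1 w8=1 w3=1
t2.Δ1 w4=1 w9=1 w5=1 w1=1 clk=1 w2=1 w0=0 w7=0 w6=1 w8=1 w3=1
t2.Δ2 w4=0 w9=1 w5=1 w1=1 clk=1 w2=0 w0=0 w7=0 w6=1 w8=1 w3=1
t3.Δ0 w4=0 w9=1 w5=1 w1=1 clk=1 w2=0 w0=0 w7=0 w6=1 w8=1 w3=1
t3.Δ1 w4=0 w9=1 w5=1 w1=1 clk=0 w2=0 w0=0 w7=0 w6=1 w8=1 w3=1
t4.Δ0 w4=0 w9=1 w5=1 w1=1 clk=0 w2=0 w0=0 w7=0 w6=1 w8=1 w3=1
t4.Δ1 w4=0 w9=1 w5=1 w1=1 clk=1 w2=0 w0=0 w7=0 w6=1 w8=1 w3=1
t4.Δ2 w4=1 w9=1 w5=1 w1=1 clk=1 w2=1 w0=0 w7=0 w6=1 w8=1 w3=1
t5.Δ0 w4=1 w9=1 w5=1 w1=1 clk=1 w2=1 w0=0 w7=0 w6=1 w8=1 w3=1
t5.Δ1 w4=1 w9=1 w5=1 w1=1 clk=0 w2=1 w0=0 w7=0 w6=1 w8=1 w3=1
t6.Δ0 w4=1 w9=1 w5=1 w1=1 clk=0 w2=1 w0=0 w7=0 w6=1 w8=1 w3=1
t6.Δ1 w4=1 w9=1 w5=1 w1=1 clk=1 w2=1 w0=0 w7=0 w6=1 w8=1 w3=1
t6.Δ2 w4=0 w9=1 w5=1 w1=1 clk=1 w2=0 w0=0 w7=0 w6=1 w8=1 w3=1
t7.Δ0 w4=0 w9=1 w5=1 w1=1 clk=1 w2=0 w0=0 w7=0 w6=1 w8=1 w3=1
t7.Δ1 w4=0 w9=1 w5=1 w1=1 clk=0 w2=0 w0=0 w7=0 w6=1 w8=1 w3=1
t8.Δ0 w4=0 w9=1 w5=1 w1=1 clk=0 w2=0 w0=0 w7=0 w6=1 w8=1 w3=1
t8.Δ1 w4=0 w9=1 w5=1 w1=1 clk=1 w2=0 w0=0 w7=0 w6=1 w8=1 w3=1
t8.Δ2 w4=1 w9=1 w5=1 w1=1 clk=1 w2=1 w0=0 w7=0 w6=1 w8=1 w3=1
t9.Δ0 w4=1 w9=1 w5=1 w1=1 clk=1 w2=1 w0=0 w7=0 w6=1 w8=1 w3=1
t9.Δ1 w4=1 w9=1 w5=1 w1=1 clk=0 w2=1 w0=0 w7=0 w6=1 w8=1 w3=1
t10.Δ0 w4=1 w9=1 w5=1 w1=1 clk=0 w2=1 w0=0 w7=0 w6=1 w8=1 w3=1
t10.Δ1 w4=1 w9=1 w5=1 w1=1 clk=1 w2=1 w0=0 w7=0 w6=1 w8=1 w3=1
t10.Δ2 w4=0 w9=1 w5=1 w1=1 clk=1 w2=0 w0=0 w7=0 w6=1 w8=1 w3=1
t11.Δ0 w4=0 w9=1 w5=1 w1=1 clk=1 w2=0 w0=0 w7=0 w6=1 w8=1 w3=1
t11.Δ1 w4=0 w9=1 w5=1 w1=1 clk=0 w2=0 w0=0 w7=0 w6=1 w8=1 w3=1
t12.Δ0 w4=0 w9=1 w5=1 w1=1 clk=0 w2=0 w0=0 w7=0 w6=1 w8=1 w3=1
t12.Δ1 w4=0 w9=1 w5=1 w1=1 clk=1 w2=0 w0=0 w7=0 w6=1 w8=1 w3=1
t12.Δ2 w4=1 w9=1 w5=1 w1=1 clk=1 w2=1 w0=0 w7=0 w6=1 w8=1 w3=1
t13.Δ0 w4=1 w9=1 w5=1 w1=1 clk=1 w2=1 w0=0 w7=0 w6=1 w8=1 w3=1
t13.Δ1 w4=1 w9=1 w5=1 w1=1 clk=0 w2=1 w0=0 w7=0 w6=1 w8=1 w3=1
t14.Δ0 w4=1 w9=1 w5=1 w1=1 clk=0 w2=1 w0=0 w7=0 w6=1 w8=1 w3=1
t14.Δ1 w4=1 w9=1 w5=1 w1=1 clk=1 w2=1 w0=0 w7=0 w6=1 w8=1 w3=1
t14.Δ2 w4=0 w9=1 w5=1 w1=1 clk=1 w2=0 w0=0 w7=0 w6=1 w8=1 w3=1
t15.Δ0 w4=0 w9=1 w5=1 w1=1 clk=1 w2=0 w0=0 w7=0 w6=1 w8=1 w3=1
t15.Δ1 w4=0 w9=1 w5=1 w1=1 clk=0 w2=0 w0=0 w7=0 w6=1 w8=1 w3=1
t16.Δ0 w4=0 w9=1 w5=1 w1=1 clk=0 w2=0 w0=0 w7=0 w6=1 w8=1 w3=1
t16.Δ1 w4=0 w9=1 w5=1 w1=1 clk=1 w2=0 w0=0 w7=0 w6=1 w8=1 w3=1
t16.Δ2 w4=1 w9=1 w5=1 w1=1 clk=1 w2=1 w0=0 w7=0 w6=1 w8=1 w3=1
t17.Δ0 w4=1 w9=1 w5=1 w1=1 clk=1 w2=1 w0=0 w7=0 w6=1 w8=1 w3=1
t17.Δ1 w4=1 w9=1 w5=1 w1=1 clk=0 w2=1 w0=0 w7=0 w6=1 w8=1 w3=1
t18.Δ0 w4=1 w9=1 w5=1 w1=1 clk=0 w2=1 w0=0 w7=0 w6=1 w8=1 w3=1
t18.Δ1 w4=1 w9=1 w5=1 w1=1 clk=1 w2=1 w0=0 w7=0 w6=1 w8=1 w3=1
t18.Δ2 w4=0 w9=1 w5=1 w1=1 clk=1 w2=0 w0=0 w7=0 w6=1 w8=1 w3=1
t19.Δ0 w4=0 w9=1 w5=1 w1=1 clk=1 w2=0 w0=0 w7=0 w6=1 w8=1 w3=1
t19.Δ1 w4=0 w9=1 w5=1 w1=1 clk=0 w2=0 w0=0 w7=0 w6=1 w8=1 w3=1

1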